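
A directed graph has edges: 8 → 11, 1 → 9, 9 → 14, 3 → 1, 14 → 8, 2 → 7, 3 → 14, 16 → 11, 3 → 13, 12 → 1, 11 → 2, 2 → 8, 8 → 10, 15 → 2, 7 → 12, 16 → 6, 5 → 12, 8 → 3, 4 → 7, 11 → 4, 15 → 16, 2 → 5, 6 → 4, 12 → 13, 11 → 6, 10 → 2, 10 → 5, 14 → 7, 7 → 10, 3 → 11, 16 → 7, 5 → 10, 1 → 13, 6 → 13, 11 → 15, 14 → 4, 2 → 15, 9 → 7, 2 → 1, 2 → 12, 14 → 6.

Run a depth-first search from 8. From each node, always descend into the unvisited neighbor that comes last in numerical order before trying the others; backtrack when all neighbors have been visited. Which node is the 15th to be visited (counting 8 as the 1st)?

Visit 8
8 → 11
11 → 15
15 → 16
16 → 7
7 → 12
12 → 13
12 → 1
1 → 9
9 → 14
14 → 6
6 → 4
7 → 10
10 → 5
10 → 2
8 → 3

Visit order: 8, 11, 15, 16, 7, 12, 13, 1, 9, 14, 6, 4, 10, 5, 2, 3

2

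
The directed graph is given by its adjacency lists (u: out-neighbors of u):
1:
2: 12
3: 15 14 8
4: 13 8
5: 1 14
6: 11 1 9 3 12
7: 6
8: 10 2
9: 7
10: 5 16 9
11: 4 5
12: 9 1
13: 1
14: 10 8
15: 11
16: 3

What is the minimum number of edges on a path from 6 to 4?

2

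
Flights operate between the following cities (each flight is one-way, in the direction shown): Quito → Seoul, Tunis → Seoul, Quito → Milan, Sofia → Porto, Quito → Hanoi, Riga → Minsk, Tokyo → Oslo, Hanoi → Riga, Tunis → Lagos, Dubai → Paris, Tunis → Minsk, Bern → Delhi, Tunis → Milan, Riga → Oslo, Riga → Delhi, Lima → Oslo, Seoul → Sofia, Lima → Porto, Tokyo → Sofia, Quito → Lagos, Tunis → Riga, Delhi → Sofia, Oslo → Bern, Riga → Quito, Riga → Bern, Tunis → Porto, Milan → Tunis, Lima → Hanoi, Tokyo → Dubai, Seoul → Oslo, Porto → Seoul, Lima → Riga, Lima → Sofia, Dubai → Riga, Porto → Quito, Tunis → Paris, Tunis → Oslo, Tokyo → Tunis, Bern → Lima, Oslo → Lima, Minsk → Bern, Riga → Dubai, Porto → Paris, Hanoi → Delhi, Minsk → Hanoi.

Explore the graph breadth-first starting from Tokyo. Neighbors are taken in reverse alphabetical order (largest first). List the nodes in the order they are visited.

Visit Tokyo; enqueue Tunis, Sofia, Oslo, Dubai → queue [Tunis, Sofia, Oslo, Dubai]
Visit Tunis; enqueue Seoul, Riga, Porto, Paris, Minsk, Milan, Lagos → queue [Sofia, Oslo, Dubai, Seoul, Riga, Porto, Paris, Minsk, Milan, Lagos]
Visit Sofia → queue [Oslo, Dubai, Seoul, Riga, Porto, Paris, Minsk, Milan, Lagos]
Visit Oslo; enqueue Lima, Bern → queue [Dubai, Seoul, Riga, Porto, Paris, Minsk, Milan, Lagos, Lima, Bern]
Visit Dubai → queue [Seoul, Riga, Porto, Paris, Minsk, Milan, Lagos, Lima, Bern]
Visit Seoul → queue [Riga, Porto, Paris, Minsk, Milan, Lagos, Lima, Bern]
Visit Riga; enqueue Quito, Delhi → queue [Porto, Paris, Minsk, Milan, Lagos, Lima, Bern, Quito, Delhi]
Visit Porto → queue [Paris, Minsk, Milan, Lagos, Lima, Bern, Quito, Delhi]
Visit Paris → queue [Minsk, Milan, Lagos, Lima, Bern, Quito, Delhi]
Visit Minsk; enqueue Hanoi → queue [Milan, Lagos, Lima, Bern, Quito, Delhi, Hanoi]
Visit Milan → queue [Lagos, Lima, Bern, Quito, Delhi, Hanoi]
Visit Lagos → queue [Lima, Bern, Quito, Delhi, Hanoi]
Visit Lima → queue [Bern, Quito, Delhi, Hanoi]
Visit Bern → queue [Quito, Delhi, Hanoi]
Visit Quito → queue [Delhi, Hanoi]
Visit Delhi → queue [Hanoi]
Visit Hanoi → queue []

Tokyo Tunis Sofia Oslo Dubai Seoul Riga Porto Paris Minsk Milan Lagos Lima Bern Quito Delhi Hanoi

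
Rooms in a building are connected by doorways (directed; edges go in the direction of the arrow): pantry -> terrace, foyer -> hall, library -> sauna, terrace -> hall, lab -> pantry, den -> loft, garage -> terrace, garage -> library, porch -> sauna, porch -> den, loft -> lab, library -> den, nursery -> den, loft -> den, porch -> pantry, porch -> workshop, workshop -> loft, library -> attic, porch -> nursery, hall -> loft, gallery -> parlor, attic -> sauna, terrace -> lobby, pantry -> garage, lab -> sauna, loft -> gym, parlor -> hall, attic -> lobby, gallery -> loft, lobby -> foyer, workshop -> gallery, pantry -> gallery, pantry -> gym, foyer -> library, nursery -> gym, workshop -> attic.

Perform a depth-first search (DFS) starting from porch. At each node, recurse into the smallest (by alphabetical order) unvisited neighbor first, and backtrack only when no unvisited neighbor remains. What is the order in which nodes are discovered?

Visit porch
porch → den
den → loft
loft → gym
loft → lab
lab → pantry
pantry → gallery
gallery → parlor
parlor → hall
pantry → garage
garage → library
library → attic
attic → lobby
lobby → foyer
attic → sauna
garage → terrace
porch → nursery
porch → workshop

porch → den → loft → gym → lab → pantry → gallery → parlor → hall → garage → library → attic → lobby → foyer → sauna → terrace → nursery → workshop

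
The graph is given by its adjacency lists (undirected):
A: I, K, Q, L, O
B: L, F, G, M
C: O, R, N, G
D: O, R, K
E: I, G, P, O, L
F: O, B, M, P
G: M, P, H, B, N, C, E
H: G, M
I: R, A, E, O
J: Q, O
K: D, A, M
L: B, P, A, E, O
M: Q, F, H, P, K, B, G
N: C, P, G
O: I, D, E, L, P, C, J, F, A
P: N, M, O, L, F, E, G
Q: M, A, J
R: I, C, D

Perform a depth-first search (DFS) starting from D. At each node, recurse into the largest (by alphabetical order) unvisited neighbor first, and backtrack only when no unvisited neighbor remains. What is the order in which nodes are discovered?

Visit D
D → R
R → I
I → O
O → P
P → N
N → G
G → M
M → Q
Q → J
Q → A
A → L
L → E
L → B
B → F
A → K
M → H
G → C

D → R → I → O → P → N → G → M → Q → J → A → L → E → B → F → K → H → C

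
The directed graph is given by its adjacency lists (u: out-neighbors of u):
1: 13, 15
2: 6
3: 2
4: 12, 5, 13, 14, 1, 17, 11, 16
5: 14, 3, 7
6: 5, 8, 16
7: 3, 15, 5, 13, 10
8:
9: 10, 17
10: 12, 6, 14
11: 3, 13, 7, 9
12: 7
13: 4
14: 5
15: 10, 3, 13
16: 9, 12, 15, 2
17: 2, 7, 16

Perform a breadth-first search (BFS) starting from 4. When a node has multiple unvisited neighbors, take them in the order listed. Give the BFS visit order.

4, 12, 5, 13, 14, 1, 17, 11, 16, 7, 3, 15, 2, 9, 10, 6, 8

Visit 4; enqueue 12, 5, 13, 14, 1, 17, 11, 16 → queue [12, 5, 13, 14, 1, 17, 11, 16]
Visit 12; enqueue 7 → queue [5, 13, 14, 1, 17, 11, 16, 7]
Visit 5; enqueue 3 → queue [13, 14, 1, 17, 11, 16, 7, 3]
Visit 13 → queue [14, 1, 17, 11, 16, 7, 3]
Visit 14 → queue [1, 17, 11, 16, 7, 3]
Visit 1; enqueue 15 → queue [17, 11, 16, 7, 3, 15]
Visit 17; enqueue 2 → queue [11, 16, 7, 3, 15, 2]
Visit 11; enqueue 9 → queue [16, 7, 3, 15, 2, 9]
Visit 16 → queue [7, 3, 15, 2, 9]
Visit 7; enqueue 10 → queue [3, 15, 2, 9, 10]
Visit 3 → queue [15, 2, 9, 10]
Visit 15 → queue [2, 9, 10]
Visit 2; enqueue 6 → queue [9, 10, 6]
Visit 9 → queue [10, 6]
Visit 10 → queue [6]
Visit 6; enqueue 8 → queue [8]
Visit 8 → queue []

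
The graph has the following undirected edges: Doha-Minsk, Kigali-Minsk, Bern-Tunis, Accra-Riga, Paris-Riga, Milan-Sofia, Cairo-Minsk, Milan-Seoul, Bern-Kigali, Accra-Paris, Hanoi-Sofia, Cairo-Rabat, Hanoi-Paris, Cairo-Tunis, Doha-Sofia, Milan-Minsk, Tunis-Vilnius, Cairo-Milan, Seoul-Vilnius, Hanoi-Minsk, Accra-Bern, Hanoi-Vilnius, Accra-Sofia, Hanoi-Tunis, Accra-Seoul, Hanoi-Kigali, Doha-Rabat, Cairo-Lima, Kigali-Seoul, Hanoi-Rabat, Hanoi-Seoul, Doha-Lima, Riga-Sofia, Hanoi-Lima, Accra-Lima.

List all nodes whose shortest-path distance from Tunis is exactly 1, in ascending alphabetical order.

Bern, Cairo, Hanoi, Vilnius

Level 0: Tunis
Level 1: Bern, Cairo, Hanoi, Vilnius
Level 2: Accra, Kigali, Lima, Milan, Minsk, Paris, Rabat, Seoul, Sofia
Level 3: Doha, Riga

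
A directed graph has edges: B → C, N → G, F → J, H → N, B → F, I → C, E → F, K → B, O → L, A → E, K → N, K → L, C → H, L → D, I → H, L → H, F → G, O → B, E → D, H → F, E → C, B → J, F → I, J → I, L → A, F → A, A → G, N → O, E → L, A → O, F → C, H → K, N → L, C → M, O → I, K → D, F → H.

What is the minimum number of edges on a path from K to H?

2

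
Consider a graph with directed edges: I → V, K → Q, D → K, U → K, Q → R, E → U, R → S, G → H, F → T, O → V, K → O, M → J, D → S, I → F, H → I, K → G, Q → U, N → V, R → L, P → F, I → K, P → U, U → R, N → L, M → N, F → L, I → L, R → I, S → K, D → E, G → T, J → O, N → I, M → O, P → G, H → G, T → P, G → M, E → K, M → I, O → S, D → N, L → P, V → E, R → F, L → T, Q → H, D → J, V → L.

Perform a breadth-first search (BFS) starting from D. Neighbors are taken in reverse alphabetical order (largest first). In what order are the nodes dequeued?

D -> S -> N -> K -> J -> E -> V -> L -> I -> Q -> O -> G -> U -> T -> P -> F -> R -> H -> M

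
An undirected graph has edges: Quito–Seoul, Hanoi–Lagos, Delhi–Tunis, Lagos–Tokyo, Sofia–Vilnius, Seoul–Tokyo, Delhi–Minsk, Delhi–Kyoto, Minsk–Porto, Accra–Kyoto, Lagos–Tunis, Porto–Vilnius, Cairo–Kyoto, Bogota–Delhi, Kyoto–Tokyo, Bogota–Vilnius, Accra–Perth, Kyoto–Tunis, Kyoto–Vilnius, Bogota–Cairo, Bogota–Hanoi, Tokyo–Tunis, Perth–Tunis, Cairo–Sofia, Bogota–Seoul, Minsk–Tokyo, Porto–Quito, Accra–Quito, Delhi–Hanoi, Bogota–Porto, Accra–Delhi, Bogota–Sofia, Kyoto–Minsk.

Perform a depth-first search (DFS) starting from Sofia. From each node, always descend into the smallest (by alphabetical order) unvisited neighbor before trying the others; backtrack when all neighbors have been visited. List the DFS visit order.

Visit Sofia
Sofia → Bogota
Bogota → Cairo
Cairo → Kyoto
Kyoto → Accra
Accra → Delhi
Delhi → Hanoi
Hanoi → Lagos
Lagos → Tokyo
Tokyo → Minsk
Minsk → Porto
Porto → Quito
Quito → Seoul
Porto → Vilnius
Tokyo → Tunis
Tunis → Perth

Sofia → Bogota → Cairo → Kyoto → Accra → Delhi → Hanoi → Lagos → Tokyo → Minsk → Porto → Quito → Seoul → Vilnius → Tunis → Perth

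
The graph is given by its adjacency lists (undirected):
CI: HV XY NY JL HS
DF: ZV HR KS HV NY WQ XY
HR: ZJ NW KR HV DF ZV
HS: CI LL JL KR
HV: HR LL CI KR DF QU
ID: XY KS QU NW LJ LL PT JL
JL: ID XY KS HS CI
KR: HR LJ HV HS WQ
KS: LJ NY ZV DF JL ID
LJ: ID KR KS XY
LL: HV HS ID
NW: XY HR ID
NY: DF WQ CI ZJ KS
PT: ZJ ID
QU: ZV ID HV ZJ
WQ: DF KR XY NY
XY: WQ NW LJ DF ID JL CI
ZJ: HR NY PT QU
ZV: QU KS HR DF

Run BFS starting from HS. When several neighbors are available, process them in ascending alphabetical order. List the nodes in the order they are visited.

Visit HS; enqueue CI, JL, KR, LL → queue [CI, JL, KR, LL]
Visit CI; enqueue HV, NY, XY → queue [JL, KR, LL, HV, NY, XY]
Visit JL; enqueue ID, KS → queue [KR, LL, HV, NY, XY, ID, KS]
Visit KR; enqueue HR, LJ, WQ → queue [LL, HV, NY, XY, ID, KS, HR, LJ, WQ]
Visit LL → queue [HV, NY, XY, ID, KS, HR, LJ, WQ]
Visit HV; enqueue DF, QU → queue [NY, XY, ID, KS, HR, LJ, WQ, DF, QU]
Visit NY; enqueue ZJ → queue [XY, ID, KS, HR, LJ, WQ, DF, QU, ZJ]
Visit XY; enqueue NW → queue [ID, KS, HR, LJ, WQ, DF, QU, ZJ, NW]
Visit ID; enqueue PT → queue [KS, HR, LJ, WQ, DF, QU, ZJ, NW, PT]
Visit KS; enqueue ZV → queue [HR, LJ, WQ, DF, QU, ZJ, NW, PT, ZV]
Visit HR → queue [LJ, WQ, DF, QU, ZJ, NW, PT, ZV]
Visit LJ → queue [WQ, DF, QU, ZJ, NW, PT, ZV]
Visit WQ → queue [DF, QU, ZJ, NW, PT, ZV]
Visit DF → queue [QU, ZJ, NW, PT, ZV]
Visit QU → queue [ZJ, NW, PT, ZV]
Visit ZJ → queue [NW, PT, ZV]
Visit NW → queue [PT, ZV]
Visit PT → queue [ZV]
Visit ZV → queue []

HS -> CI -> JL -> KR -> LL -> HV -> NY -> XY -> ID -> KS -> HR -> LJ -> WQ -> DF -> QU -> ZJ -> NW -> PT -> ZV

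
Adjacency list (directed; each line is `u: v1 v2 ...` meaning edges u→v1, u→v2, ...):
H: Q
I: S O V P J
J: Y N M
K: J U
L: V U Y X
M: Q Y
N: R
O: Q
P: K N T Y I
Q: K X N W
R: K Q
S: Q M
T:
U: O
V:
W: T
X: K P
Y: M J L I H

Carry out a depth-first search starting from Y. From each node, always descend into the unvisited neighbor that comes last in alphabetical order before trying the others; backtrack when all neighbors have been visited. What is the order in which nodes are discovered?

Visit Y
Y → M
M → Q
Q → X
X → P
P → T
P → N
N → R
R → K
K → U
U → O
K → J
P → I
I → V
I → S
Q → W
Y → L
Y → H

Y, M, Q, X, P, T, N, R, K, U, O, J, I, V, S, W, L, H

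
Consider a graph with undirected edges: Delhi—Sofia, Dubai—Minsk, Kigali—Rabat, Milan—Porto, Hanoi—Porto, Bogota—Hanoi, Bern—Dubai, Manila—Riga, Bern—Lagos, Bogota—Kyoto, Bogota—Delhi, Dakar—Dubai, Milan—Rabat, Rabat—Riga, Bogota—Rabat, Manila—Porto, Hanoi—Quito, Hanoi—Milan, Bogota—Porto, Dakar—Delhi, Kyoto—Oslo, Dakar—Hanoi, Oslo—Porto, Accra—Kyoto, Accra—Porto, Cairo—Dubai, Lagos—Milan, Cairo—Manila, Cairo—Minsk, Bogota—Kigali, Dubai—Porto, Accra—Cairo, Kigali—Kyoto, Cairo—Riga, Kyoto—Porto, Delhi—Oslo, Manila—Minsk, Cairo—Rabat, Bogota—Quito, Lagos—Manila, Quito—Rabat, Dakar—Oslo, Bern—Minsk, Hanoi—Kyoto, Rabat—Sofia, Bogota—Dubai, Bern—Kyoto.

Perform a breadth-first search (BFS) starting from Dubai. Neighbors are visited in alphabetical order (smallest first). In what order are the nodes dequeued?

Visit Dubai; enqueue Bern, Bogota, Cairo, Dakar, Minsk, Porto → queue [Bern, Bogota, Cairo, Dakar, Minsk, Porto]
Visit Bern; enqueue Kyoto, Lagos → queue [Bogota, Cairo, Dakar, Minsk, Porto, Kyoto, Lagos]
Visit Bogota; enqueue Delhi, Hanoi, Kigali, Quito, Rabat → queue [Cairo, Dakar, Minsk, Porto, Kyoto, Lagos, Delhi, Hanoi, Kigali, Quito, Rabat]
Visit Cairo; enqueue Accra, Manila, Riga → queue [Dakar, Minsk, Porto, Kyoto, Lagos, Delhi, Hanoi, Kigali, Quito, Rabat, Accra, Manila, Riga]
Visit Dakar; enqueue Oslo → queue [Minsk, Porto, Kyoto, Lagos, Delhi, Hanoi, Kigali, Quito, Rabat, Accra, Manila, Riga, Oslo]
Visit Minsk → queue [Porto, Kyoto, Lagos, Delhi, Hanoi, Kigali, Quito, Rabat, Accra, Manila, Riga, Oslo]
Visit Porto; enqueue Milan → queue [Kyoto, Lagos, Delhi, Hanoi, Kigali, Quito, Rabat, Accra, Manila, Riga, Oslo, Milan]
Visit Kyoto → queue [Lagos, Delhi, Hanoi, Kigali, Quito, Rabat, Accra, Manila, Riga, Oslo, Milan]
Visit Lagos → queue [Delhi, Hanoi, Kigali, Quito, Rabat, Accra, Manila, Riga, Oslo, Milan]
Visit Delhi; enqueue Sofia → queue [Hanoi, Kigali, Quito, Rabat, Accra, Manila, Riga, Oslo, Milan, Sofia]
Visit Hanoi → queue [Kigali, Quito, Rabat, Accra, Manila, Riga, Oslo, Milan, Sofia]
Visit Kigali → queue [Quito, Rabat, Accra, Manila, Riga, Oslo, Milan, Sofia]
Visit Quito → queue [Rabat, Accra, Manila, Riga, Oslo, Milan, Sofia]
Visit Rabat → queue [Accra, Manila, Riga, Oslo, Milan, Sofia]
Visit Accra → queue [Manila, Riga, Oslo, Milan, Sofia]
Visit Manila → queue [Riga, Oslo, Milan, Sofia]
Visit Riga → queue [Oslo, Milan, Sofia]
Visit Oslo → queue [Milan, Sofia]
Visit Milan → queue [Sofia]
Visit Sofia → queue []

Dubai, Bern, Bogota, Cairo, Dakar, Minsk, Porto, Kyoto, Lagos, Delhi, Hanoi, Kigali, Quito, Rabat, Accra, Manila, Riga, Oslo, Milan, Sofia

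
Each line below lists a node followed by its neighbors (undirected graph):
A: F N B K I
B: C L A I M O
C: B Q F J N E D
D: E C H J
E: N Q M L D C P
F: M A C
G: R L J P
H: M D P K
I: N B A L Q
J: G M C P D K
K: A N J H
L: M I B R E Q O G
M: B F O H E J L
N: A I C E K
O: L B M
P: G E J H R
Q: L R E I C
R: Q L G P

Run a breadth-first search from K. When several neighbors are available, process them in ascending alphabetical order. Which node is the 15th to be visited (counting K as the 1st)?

L

Visit K; enqueue A, H, J, N → queue [A, H, J, N]
Visit A; enqueue B, F, I → queue [H, J, N, B, F, I]
Visit H; enqueue D, M, P → queue [J, N, B, F, I, D, M, P]
Visit J; enqueue C, G → queue [N, B, F, I, D, M, P, C, G]
Visit N; enqueue E → queue [B, F, I, D, M, P, C, G, E]
Visit B; enqueue L, O → queue [F, I, D, M, P, C, G, E, L, O]
Visit F → queue [I, D, M, P, C, G, E, L, O]
Visit I; enqueue Q → queue [D, M, P, C, G, E, L, O, Q]
Visit D → queue [M, P, C, G, E, L, O, Q]
Visit M → queue [P, C, G, E, L, O, Q]
Visit P; enqueue R → queue [C, G, E, L, O, Q, R]
Visit C → queue [G, E, L, O, Q, R]
Visit G → queue [E, L, O, Q, R]
Visit E → queue [L, O, Q, R]
Visit L → queue [O, Q, R]
Visit O → queue [Q, R]
Visit Q → queue [R]
Visit R → queue []

Visit order: K, A, H, J, N, B, F, I, D, M, P, C, G, E, L, O, Q, R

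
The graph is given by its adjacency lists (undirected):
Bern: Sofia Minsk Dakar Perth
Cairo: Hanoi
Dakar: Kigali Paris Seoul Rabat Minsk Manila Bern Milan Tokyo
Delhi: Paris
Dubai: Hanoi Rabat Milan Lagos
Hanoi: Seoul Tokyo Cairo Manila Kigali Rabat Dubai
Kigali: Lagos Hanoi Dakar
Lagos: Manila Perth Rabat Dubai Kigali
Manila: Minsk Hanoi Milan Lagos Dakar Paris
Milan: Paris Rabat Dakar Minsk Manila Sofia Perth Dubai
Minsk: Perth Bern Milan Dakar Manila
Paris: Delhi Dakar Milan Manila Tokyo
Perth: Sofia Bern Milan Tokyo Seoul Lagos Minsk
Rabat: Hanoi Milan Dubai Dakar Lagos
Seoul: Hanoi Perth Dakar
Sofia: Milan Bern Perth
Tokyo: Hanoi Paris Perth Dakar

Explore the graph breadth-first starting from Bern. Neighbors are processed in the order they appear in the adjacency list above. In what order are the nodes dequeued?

Visit Bern; enqueue Sofia, Minsk, Dakar, Perth → queue [Sofia, Minsk, Dakar, Perth]
Visit Sofia; enqueue Milan → queue [Minsk, Dakar, Perth, Milan]
Visit Minsk; enqueue Manila → queue [Dakar, Perth, Milan, Manila]
Visit Dakar; enqueue Kigali, Paris, Seoul, Rabat, Tokyo → queue [Perth, Milan, Manila, Kigali, Paris, Seoul, Rabat, Tokyo]
Visit Perth; enqueue Lagos → queue [Milan, Manila, Kigali, Paris, Seoul, Rabat, Tokyo, Lagos]
Visit Milan; enqueue Dubai → queue [Manila, Kigali, Paris, Seoul, Rabat, Tokyo, Lagos, Dubai]
Visit Manila; enqueue Hanoi → queue [Kigali, Paris, Seoul, Rabat, Tokyo, Lagos, Dubai, Hanoi]
Visit Kigali → queue [Paris, Seoul, Rabat, Tokyo, Lagos, Dubai, Hanoi]
Visit Paris; enqueue Delhi → queue [Seoul, Rabat, Tokyo, Lagos, Dubai, Hanoi, Delhi]
Visit Seoul → queue [Rabat, Tokyo, Lagos, Dubai, Hanoi, Delhi]
Visit Rabat → queue [Tokyo, Lagos, Dubai, Hanoi, Delhi]
Visit Tokyo → queue [Lagos, Dubai, Hanoi, Delhi]
Visit Lagos → queue [Dubai, Hanoi, Delhi]
Visit Dubai → queue [Hanoi, Delhi]
Visit Hanoi; enqueue Cairo → queue [Delhi, Cairo]
Visit Delhi → queue [Cairo]
Visit Cairo → queue []

Bern Sofia Minsk Dakar Perth Milan Manila Kigali Paris Seoul Rabat Tokyo Lagos Dubai Hanoi Delhi Cairo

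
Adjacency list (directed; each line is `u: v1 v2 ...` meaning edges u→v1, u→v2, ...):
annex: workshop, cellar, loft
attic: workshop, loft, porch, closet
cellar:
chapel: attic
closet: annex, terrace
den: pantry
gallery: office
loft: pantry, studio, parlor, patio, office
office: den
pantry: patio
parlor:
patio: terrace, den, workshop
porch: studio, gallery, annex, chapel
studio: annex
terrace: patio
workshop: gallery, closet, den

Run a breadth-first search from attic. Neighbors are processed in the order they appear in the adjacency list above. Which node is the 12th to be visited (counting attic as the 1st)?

office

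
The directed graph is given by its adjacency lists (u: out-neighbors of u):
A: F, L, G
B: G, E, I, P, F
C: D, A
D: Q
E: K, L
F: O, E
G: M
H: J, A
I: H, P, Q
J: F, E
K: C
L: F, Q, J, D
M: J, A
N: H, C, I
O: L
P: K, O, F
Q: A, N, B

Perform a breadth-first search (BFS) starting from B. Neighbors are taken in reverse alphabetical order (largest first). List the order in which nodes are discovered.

Visit B; enqueue P, I, G, F, E → queue [P, I, G, F, E]
Visit P; enqueue O, K → queue [I, G, F, E, O, K]
Visit I; enqueue Q, H → queue [G, F, E, O, K, Q, H]
Visit G; enqueue M → queue [F, E, O, K, Q, H, M]
Visit F → queue [E, O, K, Q, H, M]
Visit E; enqueue L → queue [O, K, Q, H, M, L]
Visit O → queue [K, Q, H, M, L]
Visit K; enqueue C → queue [Q, H, M, L, C]
Visit Q; enqueue N, A → queue [H, M, L, C, N, A]
Visit H; enqueue J → queue [M, L, C, N, A, J]
Visit M → queue [L, C, N, A, J]
Visit L; enqueue D → queue [C, N, A, J, D]
Visit C → queue [N, A, J, D]
Visit N → queue [A, J, D]
Visit A → queue [J, D]
Visit J → queue [D]
Visit D → queue []

B, P, I, G, F, E, O, K, Q, H, M, L, C, N, A, J, D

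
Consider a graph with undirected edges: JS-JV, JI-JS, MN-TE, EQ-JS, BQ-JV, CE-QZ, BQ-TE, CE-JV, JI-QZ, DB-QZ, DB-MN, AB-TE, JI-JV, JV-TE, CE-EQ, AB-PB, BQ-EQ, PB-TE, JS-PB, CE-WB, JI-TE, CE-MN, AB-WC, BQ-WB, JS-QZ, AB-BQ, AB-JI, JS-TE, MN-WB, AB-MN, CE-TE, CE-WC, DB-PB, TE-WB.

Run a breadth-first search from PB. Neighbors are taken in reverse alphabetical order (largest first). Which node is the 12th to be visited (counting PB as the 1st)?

QZ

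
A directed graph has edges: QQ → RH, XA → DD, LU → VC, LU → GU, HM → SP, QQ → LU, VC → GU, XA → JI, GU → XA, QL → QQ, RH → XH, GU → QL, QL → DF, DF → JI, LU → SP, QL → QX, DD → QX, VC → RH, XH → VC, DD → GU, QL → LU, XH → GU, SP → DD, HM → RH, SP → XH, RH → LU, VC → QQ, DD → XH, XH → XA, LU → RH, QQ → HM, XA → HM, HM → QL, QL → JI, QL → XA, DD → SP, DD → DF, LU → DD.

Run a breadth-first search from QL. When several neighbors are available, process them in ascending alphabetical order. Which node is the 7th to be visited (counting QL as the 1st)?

XA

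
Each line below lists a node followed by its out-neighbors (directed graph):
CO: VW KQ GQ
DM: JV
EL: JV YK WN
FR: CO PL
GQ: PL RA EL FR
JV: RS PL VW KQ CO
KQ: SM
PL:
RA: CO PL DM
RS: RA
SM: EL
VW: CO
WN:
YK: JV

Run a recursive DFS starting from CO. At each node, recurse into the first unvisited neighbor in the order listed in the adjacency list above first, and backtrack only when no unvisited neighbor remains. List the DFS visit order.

Visit CO
CO → VW
CO → KQ
KQ → SM
SM → EL
EL → JV
JV → RS
RS → RA
RA → PL
RA → DM
EL → YK
EL → WN
CO → GQ
GQ → FR

CO, VW, KQ, SM, EL, JV, RS, RA, PL, DM, YK, WN, GQ, FR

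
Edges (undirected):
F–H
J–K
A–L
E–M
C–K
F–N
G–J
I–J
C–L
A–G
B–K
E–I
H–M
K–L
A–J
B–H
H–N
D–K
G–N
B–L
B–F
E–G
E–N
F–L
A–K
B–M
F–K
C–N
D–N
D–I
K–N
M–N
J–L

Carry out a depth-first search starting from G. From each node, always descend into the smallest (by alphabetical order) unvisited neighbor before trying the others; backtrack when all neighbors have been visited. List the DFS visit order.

G → A → J → I → D → K → B → F → H → M → E → N → C → L

Visit G
G → A
A → J
J → I
I → D
D → K
K → B
B → F
F → H
H → M
M → E
E → N
N → C
C → L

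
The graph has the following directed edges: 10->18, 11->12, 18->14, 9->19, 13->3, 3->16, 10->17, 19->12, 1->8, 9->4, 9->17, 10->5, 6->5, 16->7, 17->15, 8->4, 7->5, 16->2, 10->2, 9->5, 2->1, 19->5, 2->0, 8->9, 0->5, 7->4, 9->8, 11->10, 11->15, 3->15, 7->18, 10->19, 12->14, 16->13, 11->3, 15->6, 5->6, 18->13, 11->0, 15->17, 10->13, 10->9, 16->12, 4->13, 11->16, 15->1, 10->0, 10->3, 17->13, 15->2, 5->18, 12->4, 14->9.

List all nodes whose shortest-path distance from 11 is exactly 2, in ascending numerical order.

1, 2, 4, 5, 6, 7, 9, 13, 14, 17, 18, 19

Level 0: 11
Level 1: 0, 3, 10, 12, 15, 16
Level 2: 1, 2, 4, 5, 6, 7, 9, 13, 14, 17, 18, 19
Level 3: 8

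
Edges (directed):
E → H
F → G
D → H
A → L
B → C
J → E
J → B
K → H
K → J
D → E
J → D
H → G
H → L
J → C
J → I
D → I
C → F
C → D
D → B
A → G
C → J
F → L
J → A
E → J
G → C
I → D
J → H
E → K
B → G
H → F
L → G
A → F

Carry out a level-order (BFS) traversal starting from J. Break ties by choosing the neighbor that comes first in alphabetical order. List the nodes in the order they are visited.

Visit J; enqueue A, B, C, D, E, H, I → queue [A, B, C, D, E, H, I]
Visit A; enqueue F, G, L → queue [B, C, D, E, H, I, F, G, L]
Visit B → queue [C, D, E, H, I, F, G, L]
Visit C → queue [D, E, H, I, F, G, L]
Visit D → queue [E, H, I, F, G, L]
Visit E; enqueue K → queue [H, I, F, G, L, K]
Visit H → queue [I, F, G, L, K]
Visit I → queue [F, G, L, K]
Visit F → queue [G, L, K]
Visit G → queue [L, K]
Visit L → queue [K]
Visit K → queue []

J, A, B, C, D, E, H, I, F, G, L, K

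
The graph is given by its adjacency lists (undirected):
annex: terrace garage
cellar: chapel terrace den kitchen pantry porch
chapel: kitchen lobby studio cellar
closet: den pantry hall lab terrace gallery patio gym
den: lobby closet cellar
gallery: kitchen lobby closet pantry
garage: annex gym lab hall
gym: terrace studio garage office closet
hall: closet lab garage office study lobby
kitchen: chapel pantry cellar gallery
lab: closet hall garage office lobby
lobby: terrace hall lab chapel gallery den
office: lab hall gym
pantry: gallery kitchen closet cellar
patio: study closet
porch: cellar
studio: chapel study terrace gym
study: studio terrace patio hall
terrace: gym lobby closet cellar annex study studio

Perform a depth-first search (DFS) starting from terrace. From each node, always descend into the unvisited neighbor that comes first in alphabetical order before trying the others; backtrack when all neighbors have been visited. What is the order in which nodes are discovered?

terrace → annex → garage → gym → closet → den → cellar → chapel → kitchen → gallery → lobby → hall → lab → office → study → patio → studio → pantry → porch

Visit terrace
terrace → annex
annex → garage
garage → gym
gym → closet
closet → den
den → cellar
cellar → chapel
chapel → kitchen
kitchen → gallery
gallery → lobby
lobby → hall
hall → lab
lab → office
hall → study
study → patio
study → studio
gallery → pantry
cellar → porch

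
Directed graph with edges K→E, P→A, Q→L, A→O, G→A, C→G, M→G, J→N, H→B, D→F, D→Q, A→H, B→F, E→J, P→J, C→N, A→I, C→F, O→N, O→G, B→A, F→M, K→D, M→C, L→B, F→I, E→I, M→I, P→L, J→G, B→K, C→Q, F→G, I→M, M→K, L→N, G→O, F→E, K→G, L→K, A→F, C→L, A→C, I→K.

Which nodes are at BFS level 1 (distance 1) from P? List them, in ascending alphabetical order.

Level 0: P
Level 1: A, J, L
Level 2: B, C, F, G, H, I, K, N, O
Level 3: D, E, M, Q

A, J, L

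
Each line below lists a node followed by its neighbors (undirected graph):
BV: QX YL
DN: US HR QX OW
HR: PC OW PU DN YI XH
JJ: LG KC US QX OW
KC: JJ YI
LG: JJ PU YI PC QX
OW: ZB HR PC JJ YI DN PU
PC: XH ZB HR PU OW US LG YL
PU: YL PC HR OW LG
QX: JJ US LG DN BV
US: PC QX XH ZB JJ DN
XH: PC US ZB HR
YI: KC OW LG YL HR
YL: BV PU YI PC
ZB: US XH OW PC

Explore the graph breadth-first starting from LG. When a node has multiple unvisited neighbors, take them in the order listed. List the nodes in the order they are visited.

Visit LG; enqueue JJ, PU, YI, PC, QX → queue [JJ, PU, YI, PC, QX]
Visit JJ; enqueue KC, US, OW → queue [PU, YI, PC, QX, KC, US, OW]
Visit PU; enqueue YL, HR → queue [YI, PC, QX, KC, US, OW, YL, HR]
Visit YI → queue [PC, QX, KC, US, OW, YL, HR]
Visit PC; enqueue XH, ZB → queue [QX, KC, US, OW, YL, HR, XH, ZB]
Visit QX; enqueue DN, BV → queue [KC, US, OW, YL, HR, XH, ZB, DN, BV]
Visit KC → queue [US, OW, YL, HR, XH, ZB, DN, BV]
Visit US → queue [OW, YL, HR, XH, ZB, DN, BV]
Visit OW → queue [YL, HR, XH, ZB, DN, BV]
Visit YL → queue [HR, XH, ZB, DN, BV]
Visit HR → queue [XH, ZB, DN, BV]
Visit XH → queue [ZB, DN, BV]
Visit ZB → queue [DN, BV]
Visit DN → queue [BV]
Visit BV → queue []

LG JJ PU YI PC QX KC US OW YL HR XH ZB DN BV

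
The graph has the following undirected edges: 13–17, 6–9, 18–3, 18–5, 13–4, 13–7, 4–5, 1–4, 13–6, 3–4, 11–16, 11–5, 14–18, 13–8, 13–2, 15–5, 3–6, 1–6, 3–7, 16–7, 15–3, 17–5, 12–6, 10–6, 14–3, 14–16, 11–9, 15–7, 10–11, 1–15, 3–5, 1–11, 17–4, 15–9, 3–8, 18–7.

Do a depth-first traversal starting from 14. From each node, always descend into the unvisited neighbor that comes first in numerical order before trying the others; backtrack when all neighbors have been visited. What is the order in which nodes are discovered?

Visit 14
14 → 3
3 → 4
4 → 1
1 → 6
6 → 9
9 → 11
11 → 5
5 → 15
15 → 7
7 → 13
13 → 2
13 → 8
13 → 17
7 → 16
7 → 18
11 → 10
6 → 12

14, 3, 4, 1, 6, 9, 11, 5, 15, 7, 13, 2, 8, 17, 16, 18, 10, 12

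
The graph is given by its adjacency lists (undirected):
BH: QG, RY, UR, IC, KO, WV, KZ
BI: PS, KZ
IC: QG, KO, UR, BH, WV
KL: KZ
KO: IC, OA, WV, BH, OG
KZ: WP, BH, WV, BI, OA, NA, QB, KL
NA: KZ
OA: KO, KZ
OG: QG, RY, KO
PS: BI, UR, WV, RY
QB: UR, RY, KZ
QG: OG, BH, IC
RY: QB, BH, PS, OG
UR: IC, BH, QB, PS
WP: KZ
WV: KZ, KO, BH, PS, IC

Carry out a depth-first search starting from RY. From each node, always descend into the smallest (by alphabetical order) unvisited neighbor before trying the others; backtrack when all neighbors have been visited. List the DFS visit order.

RY, BH, IC, KO, OA, KZ, BI, PS, UR, QB, WV, KL, NA, WP, OG, QG

Visit RY
RY → BH
BH → IC
IC → KO
KO → OA
OA → KZ
KZ → BI
BI → PS
PS → UR
UR → QB
PS → WV
KZ → KL
KZ → NA
KZ → WP
KO → OG
OG → QG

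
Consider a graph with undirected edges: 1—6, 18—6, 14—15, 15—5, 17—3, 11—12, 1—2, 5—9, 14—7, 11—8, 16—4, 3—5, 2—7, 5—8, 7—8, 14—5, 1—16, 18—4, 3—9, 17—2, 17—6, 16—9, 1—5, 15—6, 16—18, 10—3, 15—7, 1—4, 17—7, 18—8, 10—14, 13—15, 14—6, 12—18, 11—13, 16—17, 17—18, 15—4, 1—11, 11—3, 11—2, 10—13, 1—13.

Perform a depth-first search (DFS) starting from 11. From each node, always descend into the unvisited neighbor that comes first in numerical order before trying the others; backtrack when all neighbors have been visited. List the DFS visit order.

Visit 11
11 → 1
1 → 2
2 → 7
7 → 8
8 → 5
5 → 3
3 → 9
9 → 16
16 → 4
4 → 15
15 → 6
6 → 14
14 → 10
10 → 13
6 → 17
17 → 18
18 → 12

11 1 2 7 8 5 3 9 16 4 15 6 14 10 13 17 18 12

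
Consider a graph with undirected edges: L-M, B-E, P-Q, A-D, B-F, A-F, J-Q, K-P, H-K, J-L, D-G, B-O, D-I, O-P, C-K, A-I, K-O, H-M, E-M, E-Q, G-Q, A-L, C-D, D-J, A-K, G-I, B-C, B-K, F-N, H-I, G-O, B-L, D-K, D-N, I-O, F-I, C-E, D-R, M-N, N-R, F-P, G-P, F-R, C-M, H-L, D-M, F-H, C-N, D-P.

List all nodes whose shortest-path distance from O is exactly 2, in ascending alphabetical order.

Level 0: O
Level 1: B, G, I, K, P
Level 2: A, C, D, E, F, H, L, Q
Level 3: J, M, N, R

A, C, D, E, F, H, L, Q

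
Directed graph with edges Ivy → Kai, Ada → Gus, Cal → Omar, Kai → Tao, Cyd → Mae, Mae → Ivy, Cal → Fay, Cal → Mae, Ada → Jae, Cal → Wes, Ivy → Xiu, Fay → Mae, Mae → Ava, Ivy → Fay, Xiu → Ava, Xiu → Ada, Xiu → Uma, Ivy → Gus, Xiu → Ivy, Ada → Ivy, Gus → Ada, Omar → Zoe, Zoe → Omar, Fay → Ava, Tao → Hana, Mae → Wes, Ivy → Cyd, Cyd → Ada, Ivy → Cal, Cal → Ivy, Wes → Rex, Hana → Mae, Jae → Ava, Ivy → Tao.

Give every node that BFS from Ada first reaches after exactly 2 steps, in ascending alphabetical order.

Level 0: Ada
Level 1: Gus, Ivy, Jae
Level 2: Ava, Cal, Cyd, Fay, Kai, Tao, Xiu
Level 3: Hana, Mae, Omar, Uma, Wes
Level 4: Rex, Zoe

Ava, Cal, Cyd, Fay, Kai, Tao, Xiu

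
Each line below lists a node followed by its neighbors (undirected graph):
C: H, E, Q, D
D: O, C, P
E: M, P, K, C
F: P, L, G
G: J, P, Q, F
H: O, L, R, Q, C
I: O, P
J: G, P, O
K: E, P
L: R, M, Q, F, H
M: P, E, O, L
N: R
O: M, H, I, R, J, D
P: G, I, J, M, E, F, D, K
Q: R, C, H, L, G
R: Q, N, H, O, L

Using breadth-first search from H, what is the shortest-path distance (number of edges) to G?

Level 0: H
Level 1: C, L, O, Q, R
Level 2: D, E, F, G, I, J, M, N
Level 3: K, P
G first appears at level 2.

2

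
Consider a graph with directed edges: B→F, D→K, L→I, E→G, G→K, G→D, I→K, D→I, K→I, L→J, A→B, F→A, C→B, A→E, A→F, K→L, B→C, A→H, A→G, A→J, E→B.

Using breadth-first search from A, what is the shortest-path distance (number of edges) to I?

Level 0: A
Level 1: B, E, F, G, H, J
Level 2: C, D, K
Level 3: I, L
I first appears at level 3.

3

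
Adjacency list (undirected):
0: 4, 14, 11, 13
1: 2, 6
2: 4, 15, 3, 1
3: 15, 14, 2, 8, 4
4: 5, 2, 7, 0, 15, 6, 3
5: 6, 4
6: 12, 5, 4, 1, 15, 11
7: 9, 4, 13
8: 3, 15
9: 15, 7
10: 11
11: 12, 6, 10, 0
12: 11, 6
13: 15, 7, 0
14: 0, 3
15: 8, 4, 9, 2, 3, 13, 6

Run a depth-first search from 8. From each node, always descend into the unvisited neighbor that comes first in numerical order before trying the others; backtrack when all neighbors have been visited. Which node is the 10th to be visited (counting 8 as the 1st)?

12

Visit 8
8 → 3
3 → 2
2 → 1
1 → 6
6 → 4
4 → 0
0 → 11
11 → 10
11 → 12
0 → 13
13 → 7
7 → 9
9 → 15
0 → 14
4 → 5

Visit order: 8, 3, 2, 1, 6, 4, 0, 11, 10, 12, 13, 7, 9, 15, 14, 5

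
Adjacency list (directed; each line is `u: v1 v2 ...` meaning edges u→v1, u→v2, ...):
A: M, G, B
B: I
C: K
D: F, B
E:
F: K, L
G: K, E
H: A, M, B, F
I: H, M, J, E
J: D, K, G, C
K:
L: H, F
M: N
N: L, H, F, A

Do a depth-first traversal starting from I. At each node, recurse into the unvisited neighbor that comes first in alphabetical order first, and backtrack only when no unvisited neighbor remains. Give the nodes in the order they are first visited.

Visit I
I → E
I → H
H → A
A → B
A → G
G → K
A → M
M → N
N → F
F → L
I → J
J → C
J → D

I -> E -> H -> A -> B -> G -> K -> M -> N -> F -> L -> J -> C -> D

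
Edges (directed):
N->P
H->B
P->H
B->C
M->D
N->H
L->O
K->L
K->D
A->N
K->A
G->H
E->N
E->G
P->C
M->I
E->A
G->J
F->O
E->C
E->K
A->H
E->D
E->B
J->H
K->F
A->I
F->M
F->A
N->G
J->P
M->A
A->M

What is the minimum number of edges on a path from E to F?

Level 0: E
Level 1: A, B, C, D, G, K, N
Level 2: F, H, I, J, L, M, P
Level 3: O
F first appears at level 2.

2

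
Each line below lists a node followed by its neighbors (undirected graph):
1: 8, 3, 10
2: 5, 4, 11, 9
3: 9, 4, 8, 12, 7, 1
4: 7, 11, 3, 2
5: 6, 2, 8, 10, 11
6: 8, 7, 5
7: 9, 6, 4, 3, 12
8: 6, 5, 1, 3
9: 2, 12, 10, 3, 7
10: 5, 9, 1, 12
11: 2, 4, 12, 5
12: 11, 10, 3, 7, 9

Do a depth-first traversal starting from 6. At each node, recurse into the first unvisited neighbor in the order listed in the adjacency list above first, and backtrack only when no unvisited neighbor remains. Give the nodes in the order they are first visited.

6, 8, 5, 2, 4, 7, 9, 12, 11, 10, 1, 3

Visit 6
6 → 8
8 → 5
5 → 2
2 → 4
4 → 7
7 → 9
9 → 12
12 → 11
12 → 10
10 → 1
1 → 3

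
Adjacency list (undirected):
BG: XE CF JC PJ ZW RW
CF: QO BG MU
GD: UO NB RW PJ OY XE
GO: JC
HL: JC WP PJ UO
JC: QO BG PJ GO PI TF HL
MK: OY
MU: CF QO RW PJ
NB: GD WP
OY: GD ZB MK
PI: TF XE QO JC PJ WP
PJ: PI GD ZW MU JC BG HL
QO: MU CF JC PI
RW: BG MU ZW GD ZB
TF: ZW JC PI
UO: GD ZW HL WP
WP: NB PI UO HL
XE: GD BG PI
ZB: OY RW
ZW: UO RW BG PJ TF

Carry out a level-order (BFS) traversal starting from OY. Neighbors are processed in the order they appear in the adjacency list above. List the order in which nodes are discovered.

Visit OY; enqueue GD, ZB, MK → queue [GD, ZB, MK]
Visit GD; enqueue UO, NB, RW, PJ, XE → queue [ZB, MK, UO, NB, RW, PJ, XE]
Visit ZB → queue [MK, UO, NB, RW, PJ, XE]
Visit MK → queue [UO, NB, RW, PJ, XE]
Visit UO; enqueue ZW, HL, WP → queue [NB, RW, PJ, XE, ZW, HL, WP]
Visit NB → queue [RW, PJ, XE, ZW, HL, WP]
Visit RW; enqueue BG, MU → queue [PJ, XE, ZW, HL, WP, BG, MU]
Visit PJ; enqueue PI, JC → queue [XE, ZW, HL, WP, BG, MU, PI, JC]
Visit XE → queue [ZW, HL, WP, BG, MU, PI, JC]
Visit ZW; enqueue TF → queue [HL, WP, BG, MU, PI, JC, TF]
Visit HL → queue [WP, BG, MU, PI, JC, TF]
Visit WP → queue [BG, MU, PI, JC, TF]
Visit BG; enqueue CF → queue [MU, PI, JC, TF, CF]
Visit MU; enqueue QO → queue [PI, JC, TF, CF, QO]
Visit PI → queue [JC, TF, CF, QO]
Visit JC; enqueue GO → queue [TF, CF, QO, GO]
Visit TF → queue [CF, QO, GO]
Visit CF → queue [QO, GO]
Visit QO → queue [GO]
Visit GO → queue []

OY, GD, ZB, MK, UO, NB, RW, PJ, XE, ZW, HL, WP, BG, MU, PI, JC, TF, CF, QO, GO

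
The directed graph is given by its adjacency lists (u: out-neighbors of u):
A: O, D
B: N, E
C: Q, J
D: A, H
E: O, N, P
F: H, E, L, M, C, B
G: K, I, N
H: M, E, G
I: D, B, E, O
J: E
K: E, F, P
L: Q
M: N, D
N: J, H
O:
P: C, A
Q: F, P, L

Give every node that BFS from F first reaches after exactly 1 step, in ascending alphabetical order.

Level 0: F
Level 1: B, C, E, H, L, M
Level 2: D, G, J, N, O, P, Q
Level 3: A, I, K

B, C, E, H, L, M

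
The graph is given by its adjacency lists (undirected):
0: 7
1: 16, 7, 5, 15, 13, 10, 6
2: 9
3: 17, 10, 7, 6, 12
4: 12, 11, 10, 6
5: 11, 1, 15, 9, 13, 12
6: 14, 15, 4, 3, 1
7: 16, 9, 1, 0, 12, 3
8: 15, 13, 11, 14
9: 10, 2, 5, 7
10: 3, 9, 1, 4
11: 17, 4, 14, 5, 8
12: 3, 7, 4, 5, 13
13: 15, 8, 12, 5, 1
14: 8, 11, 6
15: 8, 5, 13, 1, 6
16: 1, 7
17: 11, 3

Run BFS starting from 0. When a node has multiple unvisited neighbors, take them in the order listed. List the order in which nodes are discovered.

0 -> 7 -> 16 -> 9 -> 1 -> 12 -> 3 -> 10 -> 2 -> 5 -> 15 -> 13 -> 6 -> 4 -> 17 -> 11 -> 8 -> 14

Visit 0; enqueue 7 → queue [7]
Visit 7; enqueue 16, 9, 1, 12, 3 → queue [16, 9, 1, 12, 3]
Visit 16 → queue [9, 1, 12, 3]
Visit 9; enqueue 10, 2, 5 → queue [1, 12, 3, 10, 2, 5]
Visit 1; enqueue 15, 13, 6 → queue [12, 3, 10, 2, 5, 15, 13, 6]
Visit 12; enqueue 4 → queue [3, 10, 2, 5, 15, 13, 6, 4]
Visit 3; enqueue 17 → queue [10, 2, 5, 15, 13, 6, 4, 17]
Visit 10 → queue [2, 5, 15, 13, 6, 4, 17]
Visit 2 → queue [5, 15, 13, 6, 4, 17]
Visit 5; enqueue 11 → queue [15, 13, 6, 4, 17, 11]
Visit 15; enqueue 8 → queue [13, 6, 4, 17, 11, 8]
Visit 13 → queue [6, 4, 17, 11, 8]
Visit 6; enqueue 14 → queue [4, 17, 11, 8, 14]
Visit 4 → queue [17, 11, 8, 14]
Visit 17 → queue [11, 8, 14]
Visit 11 → queue [8, 14]
Visit 8 → queue [14]
Visit 14 → queue []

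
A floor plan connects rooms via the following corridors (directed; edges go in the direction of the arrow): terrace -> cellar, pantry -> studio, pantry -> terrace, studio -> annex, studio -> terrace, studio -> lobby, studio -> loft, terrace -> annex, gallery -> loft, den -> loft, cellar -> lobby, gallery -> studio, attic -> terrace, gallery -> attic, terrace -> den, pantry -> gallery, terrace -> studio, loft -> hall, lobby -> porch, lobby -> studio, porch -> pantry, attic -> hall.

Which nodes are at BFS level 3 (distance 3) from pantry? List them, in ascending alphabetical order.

hall, porch

Level 0: pantry
Level 1: gallery, studio, terrace
Level 2: annex, attic, cellar, den, lobby, loft
Level 3: hall, porch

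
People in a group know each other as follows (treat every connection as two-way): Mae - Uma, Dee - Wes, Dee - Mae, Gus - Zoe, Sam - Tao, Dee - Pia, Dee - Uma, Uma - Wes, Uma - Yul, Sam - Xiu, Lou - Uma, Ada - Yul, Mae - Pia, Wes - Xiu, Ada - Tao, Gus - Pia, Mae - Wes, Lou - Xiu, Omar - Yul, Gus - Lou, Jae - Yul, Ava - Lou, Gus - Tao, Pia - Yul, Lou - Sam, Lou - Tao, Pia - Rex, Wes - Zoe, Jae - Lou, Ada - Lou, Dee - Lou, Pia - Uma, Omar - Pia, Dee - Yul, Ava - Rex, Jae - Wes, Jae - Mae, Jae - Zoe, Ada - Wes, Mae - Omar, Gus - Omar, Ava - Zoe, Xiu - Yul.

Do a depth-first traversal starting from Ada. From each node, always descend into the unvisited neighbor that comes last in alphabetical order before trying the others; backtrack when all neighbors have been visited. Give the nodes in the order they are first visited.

Ada, Yul, Xiu, Wes, Zoe, Jae, Mae, Uma, Pia, Rex, Ava, Lou, Tao, Sam, Gus, Omar, Dee

Visit Ada
Ada → Yul
Yul → Xiu
Xiu → Wes
Wes → Zoe
Zoe → Jae
Jae → Mae
Mae → Uma
Uma → Pia
Pia → Rex
Rex → Ava
Ava → Lou
Lou → Tao
Tao → Sam
Tao → Gus
Gus → Omar
Lou → Dee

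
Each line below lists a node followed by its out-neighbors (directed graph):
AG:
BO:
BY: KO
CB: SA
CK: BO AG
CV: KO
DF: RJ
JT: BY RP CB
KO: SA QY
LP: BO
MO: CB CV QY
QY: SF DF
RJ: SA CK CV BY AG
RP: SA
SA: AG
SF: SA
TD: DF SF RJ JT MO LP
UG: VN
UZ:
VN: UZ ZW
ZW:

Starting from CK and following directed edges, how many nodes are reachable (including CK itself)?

BFS from CK visits: CK, BO, AG
Reachable nodes: 3 of 21 total.

3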